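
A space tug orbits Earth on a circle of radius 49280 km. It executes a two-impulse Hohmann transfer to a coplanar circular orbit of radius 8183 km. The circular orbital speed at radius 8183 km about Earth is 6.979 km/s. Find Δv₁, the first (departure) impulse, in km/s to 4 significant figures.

Δv₁ = 1.326 km/s

From the circular-orbit relation v² = μ/r at r = 8183 km: μ = v²r = (6.979)² × 8183 = 3.98565×10^5 km³/s².
Transfer-ellipse semi-major axis a_t = (r₁ + r₂)/2 = (49280 + 8183)/2 = 28731.5 km.
Circular speed at r = 49280 km: v_c = √(μ/r) = 2.844 km/s.
Transfer-orbit speed at the same r (vis-viva, a = a_t): v_t = √[μ(2/r − 1/a_t)] = 1.518 km/s.
Δv₁ = |v_t − v_c| = |1.518 − 2.844| = 1.326 km/s.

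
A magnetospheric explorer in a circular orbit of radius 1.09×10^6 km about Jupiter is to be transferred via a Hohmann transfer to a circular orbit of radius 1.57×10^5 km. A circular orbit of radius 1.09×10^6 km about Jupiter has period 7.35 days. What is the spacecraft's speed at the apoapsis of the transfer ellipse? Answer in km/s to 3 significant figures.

v = 5.41 km/s

From Kepler's third law T² = 4π²r³/μ at r = 1.09×10^6 km, T = 7.35 days = 7.35 × 86400 s = 6.3504×10^5 s: μ = 4π²r³/T² = 1.26776×10^8 km³/s².
The Hohmann ellipse has a_t = (r₁ + r₂)/2 = 6.235×10^5 km.
The apoapsis of the transfer ellipse is at r = 1.090×10^6 km.
From the vis-viva equation, v = √[μ(2/r − 1/a_t)] = 5.412 km/s.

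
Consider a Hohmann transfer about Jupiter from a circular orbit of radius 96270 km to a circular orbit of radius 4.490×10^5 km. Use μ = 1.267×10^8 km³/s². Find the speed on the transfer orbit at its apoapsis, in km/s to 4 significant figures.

Semi-major axis of the transfer orbit: a_t = (96270 + 4.490×10^5)/2 = 2.72635×10^5 km.
At apoapsis, r = 4.490×10^5 km.
Applying v² = μ(2/r − 1/a_t): v = 9.982 km/s.

v = 9.982 km/s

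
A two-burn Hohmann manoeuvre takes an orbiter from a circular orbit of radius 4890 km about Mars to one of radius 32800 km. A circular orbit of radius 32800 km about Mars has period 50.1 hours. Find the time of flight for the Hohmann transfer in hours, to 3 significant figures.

From Kepler's third law T² = 4π²r³/μ at r = 32800 km, T = 50.1 hours = 50.1 × 3600 s = 1.8036×10^5 s: μ = 4π²r³/T² = 42825.3 km³/s².
The Hohmann ellipse has a_t = (r₁ + r₂)/2 = 18845 km.
Transfer time t = π√(a_t³/μ) = π√((18845)³ / 42825.3) = 39270 s.
Converting: 39270 s ÷ 3600 s/hour = 10.9 hours.

t = 10.9 hours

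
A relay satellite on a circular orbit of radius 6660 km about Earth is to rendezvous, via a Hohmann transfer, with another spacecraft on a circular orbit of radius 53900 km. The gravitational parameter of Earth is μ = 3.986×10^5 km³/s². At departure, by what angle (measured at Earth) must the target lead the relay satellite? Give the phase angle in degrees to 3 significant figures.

φ = 104°

Semi-major axis of the transfer orbit: a_t = (6660 + 53900)/2 = 30280 km.
The half-period of the transfer ellipse is t = π√(a_t³/μ) = 26220 s.
Target angular speed ω₂ = √(μ/r₂³) = 5.045×10^-5 rad/s.
Angle swept by the target during transfer: ω₂·t = 1.3228 rad = 75.79°.
Arrival is 180° from departure on the ellipse, so φ = 180° − 75.79° = 104°.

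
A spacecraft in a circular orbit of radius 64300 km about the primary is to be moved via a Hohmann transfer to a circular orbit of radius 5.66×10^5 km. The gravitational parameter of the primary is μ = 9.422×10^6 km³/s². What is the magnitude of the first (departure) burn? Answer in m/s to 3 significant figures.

Δv₁ = 4120 m/s

Transfer-ellipse semi-major axis a_t = (r₁ + r₂)/2 = (64300 + 5.660×10^5)/2 = 3.1515×10^5 km.
On the circular orbit at r = 64300 km, v_c = √(μ/r) = 12.105 km/s.
Transfer-orbit speed at the same r (vis-viva, a = a_t): v_t = √[μ(2/r − 1/a_t)] = 16.222 km/s.
Δv₁ = |v_t − v_c| = |16.222 − 12.105| = 4.117 km/s.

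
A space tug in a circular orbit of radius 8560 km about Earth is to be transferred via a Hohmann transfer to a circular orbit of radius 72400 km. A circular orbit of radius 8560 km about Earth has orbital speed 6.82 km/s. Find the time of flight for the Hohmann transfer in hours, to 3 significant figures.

t = 11.3 hours

From the circular-orbit relation v² = μ/r at r = 8560 km: μ = v²r = (6.82)² × 8560 = 3.98146×10^5 km³/s².
Semi-major axis of the transfer orbit: a_t = (8560 + 72400)/2 = 40480 km.
Half the transfer-orbit period gives t = π√(a_t³/μ) = 40550 s.
Converting: 40550 s ÷ 3600 s/hour = 11.3 hours.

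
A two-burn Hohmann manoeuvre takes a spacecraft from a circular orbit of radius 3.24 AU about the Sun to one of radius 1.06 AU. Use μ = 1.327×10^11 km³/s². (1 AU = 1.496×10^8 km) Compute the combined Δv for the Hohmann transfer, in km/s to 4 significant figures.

In km: r₁ = 3.24 × 1.496×10^8 = 4.84704×10^8 km; r₂ = 1.06 × 1.496×10^8 = 1.58576×10^8 km.
Semi-major axis of the transfer orbit: a_t = (4.84704×10^8 + 1.58576×10^8)/2 = 3.2164×10^8 km.
Circular speed at r₁: v₁ = √(μ/r₁) = √(1.327×10^11/4.84704×10^8) = 16.546 km/s.
On the transfer ellipse at r₁, vis-viva gives v_a = √[μ(2/r₁ − 1/a_t)] = 11.618 km/s.
First burn Δv₁ = |v_a − v₁| = 4.928 km/s.
Circular speed at r₂: v₂ = √(μ/r₂) = 28.928 km/s.
Transfer-orbit speed at r₂: v_p = √[μ(2/r₂ − 1/a_t)] = 35.512 km/s.
Second burn Δv₂ = |v₂ − v_p| = 6.584 km/s.
Total Δv = Δv₁ + Δv₂ = 11.51 km/s.

Δv = 11.51 km/s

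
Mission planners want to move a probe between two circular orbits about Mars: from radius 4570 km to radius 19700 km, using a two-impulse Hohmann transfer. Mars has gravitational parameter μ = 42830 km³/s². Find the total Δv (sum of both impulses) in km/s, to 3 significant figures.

Δv = 1.41 km/s

Transfer-ellipse semi-major axis a_t = (r₁ + r₂)/2 = (4570 + 19700)/2 = 12135 km.
Circular speed at r₁: v₁ = √(μ/r₁) = √(42830/4570) = 3.0614 km/s.
On the transfer ellipse at r₁, v² = μ(2/r − 1/a) gives v_p = √[μ(2/r₁ − 1/a_t)] = 3.9006 km/s.
First burn Δv₁ = |v_p − v₁| = 0.8392 km/s.
At r₂, v₂ = √(μ/r₂) = 1.4745 km/s.
Transfer-orbit speed at r₂: v_a = √[μ(2/r₂ − 1/a_t)] = 0.90486 km/s.
Second burn Δv₂ = |v₂ − v_a| = 0.5696 km/s.
Δv = Δv₁ + Δv₂ = 0.8392 + 0.5696 = 1.409 km/s.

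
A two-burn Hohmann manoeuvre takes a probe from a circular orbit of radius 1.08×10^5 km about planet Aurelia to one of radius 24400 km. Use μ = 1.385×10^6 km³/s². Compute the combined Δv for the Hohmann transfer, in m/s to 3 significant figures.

Δv = 3500 m/s

Semi-major axis of the transfer orbit: a_t = (1.080×10^5 + 24400)/2 = 66200 km.
At r₁ the circular-orbit speed is v₁ = √(μ/r₁) = 3.581 km/s.
On the transfer ellipse at r₁, v² = μ(2/r − 1/a) gives v_a = √[μ(2/r₁ − 1/a_t)] = 2.174 km/s.
First burn Δv₁ = |v_a − v₁| = 1.407 km/s.
Circular speed at r₂: v₂ = √(μ/r₂) = 7.534 km/s.
Transfer-orbit speed at r₂: v_p = √[μ(2/r₂ − 1/a_t)] = 9.623 km/s.
Second burn Δv₂ = |v₂ − v_p| = 2.089 km/s.
Δv = Δv₁ + Δv₂ = 1.407 + 2.089 = 3.496 km/s.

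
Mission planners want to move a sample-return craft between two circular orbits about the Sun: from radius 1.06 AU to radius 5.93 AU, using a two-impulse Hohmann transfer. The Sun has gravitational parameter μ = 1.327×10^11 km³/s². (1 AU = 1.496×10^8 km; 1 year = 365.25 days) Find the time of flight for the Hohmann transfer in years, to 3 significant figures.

t = 3.27 years

In km: r₁ = 1.06 × 1.496×10^8 = 1.58576×10^8 km; r₂ = 5.93 × 1.496×10^8 = 8.87128×10^8 km.
Transfer-ellipse semi-major axis a_t = (r₁ + r₂)/2 = (1.58576×10^8 + 8.87128×10^8)/2 = 5.22852×10^8 km.
Half the transfer-orbit period gives t = π√(a_t³/μ) = 1.031×10^8 s.
Converting: 1.031×10^8 s ÷ 3.15576×10^7 s/year (365.25 × 86400) = 3.27 years.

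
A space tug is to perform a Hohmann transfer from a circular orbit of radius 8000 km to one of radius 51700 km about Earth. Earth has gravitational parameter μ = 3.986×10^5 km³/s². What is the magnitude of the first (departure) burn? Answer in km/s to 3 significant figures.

Semi-major axis of the transfer orbit: a_t = (8000 + 51700)/2 = 29850 km.
Circular speed at r = 8000 km: v_c = √(μ/r) = 7.059 km/s.
Vis-viva on the transfer ellipse at r = 8000 km gives v_t = √[μ(2/r − 1/a_t)] = 9.290 km/s.
Δv₁ = |v_t − v_c| = |9.290 − 7.059| = 2.231 km/s.

Δv₁ = 2.23 km/s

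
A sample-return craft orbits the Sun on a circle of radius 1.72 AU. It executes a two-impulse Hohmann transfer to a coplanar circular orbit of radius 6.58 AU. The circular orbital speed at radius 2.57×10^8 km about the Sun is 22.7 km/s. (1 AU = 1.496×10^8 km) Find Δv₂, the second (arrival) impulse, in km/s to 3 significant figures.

From the circular-orbit relation v² = μ/r at r = 2.57×10^8 km: μ = v²r = (22.7)² × 2.57×10^8 = 1.32430×10^11 km³/s².
In km: r₁ = 1.72 × 1.496×10^8 = 2.57312×10^8 km; r₂ = 6.58 × 1.496×10^8 = 9.84368×10^8 km.
The Hohmann ellipse has a_t = (r₁ + r₂)/2 = 6.2084×10^8 km.
On the circular orbit at r = 9.84368×10^8 km, v_c = √(μ/r) = 11.599 km/s.
Vis-viva on the transfer ellipse at r = 9.84368×10^8 km gives v_t = √[μ(2/r − 1/a_t)] = 7.4671 km/s.
Δv₂ = |v_t − v_c| = |7.4671 − 11.599| = 4.132 km/s.

Δv₂ = 4.13 km/s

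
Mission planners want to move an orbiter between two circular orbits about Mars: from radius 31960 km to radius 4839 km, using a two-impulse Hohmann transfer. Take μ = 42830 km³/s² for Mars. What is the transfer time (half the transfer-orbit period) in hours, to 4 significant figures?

t = 10.52 hours

Transfer-ellipse semi-major axis a_t = (r₁ + r₂)/2 = (31960 + 4839)/2 = 18399.5 km.
Half the transfer-orbit period gives t = π√(a_t³/μ) = 37887 s.
Converting: 37887 s ÷ 3600 s/hour = 10.52 hours.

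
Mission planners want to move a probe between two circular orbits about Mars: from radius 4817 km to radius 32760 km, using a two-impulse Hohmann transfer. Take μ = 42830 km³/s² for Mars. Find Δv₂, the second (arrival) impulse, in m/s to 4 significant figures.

Transfer-ellipse semi-major axis a_t = (r₁ + r₂)/2 = (4817 + 32760)/2 = 18788.5 km.
On the circular orbit at r = 32760 km, v_c = √(μ/r) = 1.14341 km/s.
Transfer-orbit speed at the same r (vis-viva, a = a_t): v_t = √[μ(2/r − 1/a_t)] = 0.578954 km/s.
Δv₂ = |v_t − v_c| = |0.578954 − 1.14341| = 0.5645 km/s.

Δv₂ = 564.5 m/s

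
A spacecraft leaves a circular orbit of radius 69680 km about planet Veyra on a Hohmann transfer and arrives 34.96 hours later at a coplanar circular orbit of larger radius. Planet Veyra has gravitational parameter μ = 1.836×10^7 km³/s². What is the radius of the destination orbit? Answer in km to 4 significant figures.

r₂ = 5.481×10^5 km

Transfer time t = 34.96 hours = 1.25856×10^5 s, and t = π√(a_t³/μ).
So a_t = (μ t²/π²)^(1/3) = (1.836×10^7 × (1.25856×10^5)² / π²)^(1/3) = 3.0887×10^5 km.
Since a_t = (r₁ + r₂)/2, r₂ = 2a_t − r₁ = 2×3.0887×10^5 − 69680 = 5.4806×10^5 km.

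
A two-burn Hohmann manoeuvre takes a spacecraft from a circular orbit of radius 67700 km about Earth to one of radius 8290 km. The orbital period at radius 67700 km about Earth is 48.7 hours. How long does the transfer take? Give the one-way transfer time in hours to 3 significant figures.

t = 10.2 hours

From Kepler's third law T² = 4π²r³/μ at r = 67700 km, T = 48.7 hours = 48.7 × 3600 s = 1.7532×10^5 s: μ = 4π²r³/T² = 3.98532×10^5 km³/s².
The Hohmann ellipse has a_t = (r₁ + r₂)/2 = 37995 km.
Half the transfer-orbit period gives t = π√(a_t³/μ) = 36860 s.
Converting: 36860 s ÷ 3600 s/hour = 10.2 hours.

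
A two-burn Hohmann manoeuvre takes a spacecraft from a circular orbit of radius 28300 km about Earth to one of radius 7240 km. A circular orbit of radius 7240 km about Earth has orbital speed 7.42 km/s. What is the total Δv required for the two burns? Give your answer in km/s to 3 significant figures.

Δv = 3.30 km/s

From the circular-orbit relation v² = μ/r at r = 7240 km: μ = v²r = (7.42)² × 7240 = 3.98608×10^5 km³/s².
Transfer-ellipse semi-major axis a_t = (r₁ + r₂)/2 = (28300 + 7240)/2 = 17770 km.
At r₁ the circular-orbit speed is v₁ = √(μ/r₁) = 3.753 km/s.
On the transfer ellipse at r₁, vis-viva gives v_a = √[μ(2/r₁ − 1/a_t)] = 2.396 km/s.
First burn Δv₁ = |v_a − v₁| = 1.357 km/s.
Circular speed at r₂: v₂ = √(μ/r₂) = 7.420 km/s.
Transfer-orbit speed at r₂: v_p = √[μ(2/r₂ − 1/a_t)] = 9.364 km/s.
Second burn Δv₂ = |v₂ − v_p| = 1.944 km/s.
Total Δv = Δv₁ + Δv₂ = 3.301 km/s.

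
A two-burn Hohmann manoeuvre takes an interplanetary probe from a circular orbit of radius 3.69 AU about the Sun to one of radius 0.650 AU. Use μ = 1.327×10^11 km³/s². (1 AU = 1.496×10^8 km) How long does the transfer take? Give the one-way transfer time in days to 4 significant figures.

t = 583.8 days

In km: r₁ = 3.69 × 1.496×10^8 = 5.52024×10^8 km; r₂ = 0.650 × 1.496×10^8 = 9.724×10^7 km.
The Hohmann ellipse has a_t = (r₁ + r₂)/2 = 3.24632×10^8 km.
Half the transfer-orbit period gives t = π√(a_t³/μ) = 5.044×10^7 s.
Converting: 5.044×10^7 s ÷ 86400 s/day = 583.8 days.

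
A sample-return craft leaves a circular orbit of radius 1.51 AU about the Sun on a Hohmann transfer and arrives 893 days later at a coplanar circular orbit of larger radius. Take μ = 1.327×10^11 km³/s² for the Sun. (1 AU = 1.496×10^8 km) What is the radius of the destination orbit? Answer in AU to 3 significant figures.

r₂ = 4.25 AU

In km: r₁ = 1.51 × 1.496×10^8 = 2.25896×10^8 km.
Transfer time t = 893 days = 7.71552×10^7 s, and t = π√(a_t³/μ).
So a_t = (μ t²/π²)^(1/3) = (1.327×10^11 × (7.71552×10^7)² / π²)^(1/3) = 4.3096×10^8 km.
Since a_t = (r₁ + r₂)/2, r₂ = 2a_t − r₁ = 2×4.3096×10^8 − 2.25896×10^8 = 6.36024×10^8 km.
In AU: r₂ = 6.36024×10^8 / 1.496×10^8 = 4.25 AU.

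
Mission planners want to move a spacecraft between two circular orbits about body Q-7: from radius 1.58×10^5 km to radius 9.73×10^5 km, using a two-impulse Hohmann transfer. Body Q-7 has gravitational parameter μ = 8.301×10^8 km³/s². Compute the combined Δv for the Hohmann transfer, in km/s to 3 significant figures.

Δv = 36.4 km/s

The Hohmann ellipse has a_t = (r₁ + r₂)/2 = 5.655×10^5 km.
Circular speed at r₁: v₁ = √(μ/r₁) = √(8.301×10^8/1.580×10^5) = 72.483 km/s.
Transfer-orbit speed at r₁ (vis-viva equation): v_p = √[μ(2/r₁ − 1/a_t)] = 95.077 km/s.
First burn Δv₁ = |v_p − v₁| = 22.59 km/s.
Circular speed at r₂: v₂ = √(μ/r₂) = 29.21 km/s.
Transfer-orbit speed at r₂: v_a = √[μ(2/r₂ − 1/a_t)] = 15.44 km/s.
Second burn Δv₂ = |v₂ − v_a| = 13.77 km/s.
Total Δv = Δv₁ + Δv₂ = 36.36 km/s.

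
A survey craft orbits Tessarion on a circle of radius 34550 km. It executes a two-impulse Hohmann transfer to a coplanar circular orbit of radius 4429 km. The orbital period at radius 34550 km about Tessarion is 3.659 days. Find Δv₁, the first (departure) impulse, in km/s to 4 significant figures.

Δv₁ = 0.3593 km/s

From Kepler's third law T² = 4π²r³/μ at r = 34550 km, T = 3.659 days = 3.659 × 86400 s = 3.161376×10^5 s: μ = 4π²r³/T² = 16291.1 km³/s².
Transfer-ellipse semi-major axis a_t = (r₁ + r₂)/2 = (34550 + 4429)/2 = 19489.5 km.
Circular speed at r = 34550 km: v_c = √(μ/r) = 0.68668 km/s.
Transfer-orbit speed at the same r (vis-viva, a = a_t): v_t = √[μ(2/r − 1/a_t)] = 0.32734 km/s.
Δv₁ = |v_t − v_c| = |0.32734 − 0.68668| = 0.3593 km/s.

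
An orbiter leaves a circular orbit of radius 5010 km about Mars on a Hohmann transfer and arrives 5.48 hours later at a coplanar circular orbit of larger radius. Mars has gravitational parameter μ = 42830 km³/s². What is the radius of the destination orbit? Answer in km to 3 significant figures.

r₂ = 18800 km

Transfer time t = 5.48 hours = 19728 s, and t = π√(a_t³/μ).
So a_t = (μ t²/π²)^(1/3) = (42830 × (19728)² / π²)^(1/3) = 11909 km.
Since a_t = (r₁ + r₂)/2, r₂ = 2a_t − r₁ = 2×11909 − 5010 = 18808 km.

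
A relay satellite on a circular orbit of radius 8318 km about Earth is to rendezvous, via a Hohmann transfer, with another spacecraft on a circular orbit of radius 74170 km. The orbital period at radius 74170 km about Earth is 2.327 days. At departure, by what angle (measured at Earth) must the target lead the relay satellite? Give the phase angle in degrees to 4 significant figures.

φ = 105.4°

From Kepler's third law T² = 4π²r³/μ at r = 74170 km, T = 2.327 days = 2.327 × 86400 s = 2.010528×10^5 s: μ = 4π²r³/T² = 3.98496×10^5 km³/s².
Transfer-ellipse semi-major axis a_t = (r₁ + r₂)/2 = (8318 + 74170)/2 = 41244 km.
Transfer time t = π√(a_t³/μ) = 41685 s.
The target's mean motion on its circular orbit is ω₂ = √(μ/r₂³) = 3.1251×10^-5 rad/s.
Angle swept by the target during transfer: ω₂·t = 1.3027 rad = 74.64°.
Arrival is 180° from departure on the ellipse, so φ = 180° − 74.64° = 105.4°.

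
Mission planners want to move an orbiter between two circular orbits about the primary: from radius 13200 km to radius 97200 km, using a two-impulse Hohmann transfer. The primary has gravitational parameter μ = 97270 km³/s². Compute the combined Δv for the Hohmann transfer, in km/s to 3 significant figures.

The Hohmann ellipse has a_t = (r₁ + r₂)/2 = 55200 km.
Circular speed at r₁: v₁ = √(μ/r₁) = √(97270/13200) = 2.7146 km/s.
Transfer-orbit speed at r₁ (vis-viva): v_p = √[μ(2/r₁ − 1/a_t)] = 3.6022 km/s.
First burn Δv₁ = |v_p − v₁| = 0.8876 km/s.
Circular speed at r₂: v₂ = √(μ/r₂) = 1.0004 km/s.
Transfer-orbit speed at r₂: v_a = √[μ(2/r₂ − 1/a_t)] = 0.48919 km/s.
Second burn Δv₂ = |v₂ − v_a| = 0.5112 km/s.
Total Δv = Δv₁ + Δv₂ = 1.399 km/s.

Δv = 1.40 km/s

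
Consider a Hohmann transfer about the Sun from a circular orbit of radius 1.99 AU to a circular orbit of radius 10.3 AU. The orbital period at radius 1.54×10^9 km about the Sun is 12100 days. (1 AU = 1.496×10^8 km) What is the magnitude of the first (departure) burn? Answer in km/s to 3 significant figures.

Δv₁ = 6.20 km/s

From Kepler's third law T² = 4π²r³/μ at r = 1.54×10^9 km, T = 12100 days = 12100 × 86400 s = 1.04544×10^9 s: μ = 4π²r³/T² = 1.31924×10^11 km³/s².
In km: r₁ = 1.99 × 1.496×10^8 = 2.97704×10^8 km; r₂ = 10.3 × 1.496×10^8 = 1.54088×10^9 km.
Transfer-ellipse semi-major axis a_t = (r₁ + r₂)/2 = (2.97704×10^8 + 1.54088×10^9)/2 = 9.19292×10^8 km.
On the circular orbit at r = 2.97704×10^8 km, v_c = √(μ/r) = 21.051 km/s.
Vis-viva on the transfer ellipse at r = 2.97704×10^8 km gives v_t = √[μ(2/r − 1/a_t)] = 27.254 km/s.
Δv₁ = |v_t − v_c| = |27.254 − 21.051| = 6.203 km/s.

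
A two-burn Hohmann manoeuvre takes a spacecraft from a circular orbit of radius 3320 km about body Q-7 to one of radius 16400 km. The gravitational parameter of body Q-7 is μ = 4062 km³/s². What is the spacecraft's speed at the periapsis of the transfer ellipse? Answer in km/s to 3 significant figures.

v = 1.43 km/s

The Hohmann ellipse has a_t = (r₁ + r₂)/2 = 9860 km.
The periapsis of the transfer ellipse is at r = 3320 km.
From the vis-viva equation, v = √[μ(2/r − 1/a_t)] = 1.427 km/s.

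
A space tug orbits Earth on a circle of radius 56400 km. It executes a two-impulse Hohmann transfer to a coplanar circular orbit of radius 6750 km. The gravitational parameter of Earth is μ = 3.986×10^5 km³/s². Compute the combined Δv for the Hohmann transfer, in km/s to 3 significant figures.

Semi-major axis of the transfer orbit: a_t = (56400 + 6750)/2 = 31575 km.
Circular speed at r₁: v₁ = √(μ/r₁) = √(3.986×10^5/56400) = 2.658 km/s.
On the transfer ellipse at r₁, vis-viva gives v_a = √[μ(2/r₁ − 1/a_t)] = 1.229 km/s.
First burn Δv₁ = |v_a − v₁| = 1.429 km/s.
Circular speed at r₂: v₂ = √(μ/r₂) = 7.68452 km/s.
Transfer-orbit speed at r₂: v_p = √[μ(2/r₂ − 1/a_t)] = 10.2703 km/s.
Second burn Δv₂ = |v₂ − v_p| = 2.586 km/s.
Δv = Δv₁ + Δv₂ = 1.429 + 2.586 = 4.015 km/s.

Δv = 4.02 km/s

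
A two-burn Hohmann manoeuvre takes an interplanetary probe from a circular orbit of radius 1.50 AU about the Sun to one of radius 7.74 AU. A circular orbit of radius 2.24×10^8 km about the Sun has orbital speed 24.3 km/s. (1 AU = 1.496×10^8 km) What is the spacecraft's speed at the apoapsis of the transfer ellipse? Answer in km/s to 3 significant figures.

From the circular-orbit relation v² = μ/r at r = 2.24×10^8 km: μ = v²r = (24.3)² × 2.24×10^8 = 1.32270×10^11 km³/s².
In km: r₁ = 1.50 × 1.496×10^8 = 2.244×10^8 km; r₂ = 7.74 × 1.496×10^8 = 1.157904×10^9 km.
Transfer-ellipse semi-major axis a_t = (r₁ + r₂)/2 = (2.244×10^8 + 1.157904×10^9)/2 = 6.91152×10^8 km.
At apoapsis, r = 1.157904×10^9 km.
From the vis-viva equation, v = √[μ(2/r − 1/a_t)] = 6.090 km/s.

v = 6.09 km/s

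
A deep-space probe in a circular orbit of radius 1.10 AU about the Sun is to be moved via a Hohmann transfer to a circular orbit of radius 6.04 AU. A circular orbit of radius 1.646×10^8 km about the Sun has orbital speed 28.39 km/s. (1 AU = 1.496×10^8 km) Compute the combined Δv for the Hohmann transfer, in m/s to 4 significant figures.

Δv = 13930 m/s

From the circular-orbit relation v² = μ/r at r = 1.646×10^8 km: μ = v²r = (28.39)² × 1.646×10^8 = 1.32666×10^11 km³/s².
In km: r₁ = 1.10 × 1.496×10^8 = 1.6456×10^8 km; r₂ = 6.04 × 1.496×10^8 = 9.03584×10^8 km.
The Hohmann ellipse has a_t = (r₁ + r₂)/2 = 5.34072×10^8 km.
At r₁ the circular-orbit speed is v₁ = √(μ/r₁) = 28.393 km/s.
Transfer-orbit speed at r₁ (v² = μ(2/r − 1/a)): v_p = √[μ(2/r₁ − 1/a_t)] = 36.932 km/s.
First burn Δv₁ = |v_p − v₁| = 8.539 km/s.
At r₂, v₂ = √(μ/r₂) = 12.117 km/s.
Transfer-orbit speed at r₂: v_a = √[μ(2/r₂ − 1/a_t)] = 6.7260 km/s.
Second burn Δv₂ = |v₂ − v_a| = 5.391 km/s.
Total Δv = Δv₁ + Δv₂ = 13.93 km/s.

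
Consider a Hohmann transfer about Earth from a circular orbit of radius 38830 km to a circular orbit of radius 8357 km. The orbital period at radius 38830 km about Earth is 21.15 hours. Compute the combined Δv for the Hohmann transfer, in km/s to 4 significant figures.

From Kepler's third law T² = 4π²r³/μ at r = 38830 km, T = 21.15 hours = 21.15 × 3600 s = 76140 s: μ = 4π²r³/T² = 3.98691×10^5 km³/s².
Semi-major axis of the transfer orbit: a_t = (38830 + 8357)/2 = 23593.5 km.
At r₁ the circular-orbit speed is v₁ = √(μ/r₁) = 3.204 km/s.
Transfer-orbit speed at r₁ (v² = μ(2/r − 1/a)): v_a = √[μ(2/r₁ − 1/a_t)] = 1.907 km/s.
First burn Δv₁ = |v_a − v₁| = 1.297 km/s.
At r₂, v₂ = √(μ/r₂) = 6.907 km/s.
Transfer-orbit speed at r₂: v_p = √[μ(2/r₂ − 1/a_t)] = 8.861 km/s.
Second burn Δv₂ = |v₂ − v_p| = 1.954 km/s.
Total Δv = Δv₁ + Δv₂ = 3.251 km/s.

Δv = 3.251 km/s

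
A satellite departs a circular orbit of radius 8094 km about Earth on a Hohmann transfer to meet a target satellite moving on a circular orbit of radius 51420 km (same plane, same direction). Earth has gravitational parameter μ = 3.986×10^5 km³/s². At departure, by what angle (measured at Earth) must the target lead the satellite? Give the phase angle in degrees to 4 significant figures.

The Hohmann ellipse has a_t = (r₁ + r₂)/2 = 29757 km.
The half-period of the transfer ellipse is t = π√(a_t³/μ) = 25540 s.
Target angular speed ω₂ = √(μ/r₂³) = 5.415×10^-5 rad/s.
Angle swept by the target during transfer: ω₂·t = 1.383 rad = 79.24°.
The satellite traverses 180° on the transfer ellipse, so the target must lead by 180° − 79.24° = 100.8°.

φ = 100.8°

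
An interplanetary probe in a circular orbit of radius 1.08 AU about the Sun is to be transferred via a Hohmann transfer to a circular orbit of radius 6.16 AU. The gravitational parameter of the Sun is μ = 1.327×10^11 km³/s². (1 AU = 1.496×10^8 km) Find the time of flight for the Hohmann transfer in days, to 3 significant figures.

t = 1260 days

In km: r₁ = 1.08 × 1.496×10^8 = 1.61568×10^8 km; r₂ = 6.16 × 1.496×10^8 = 9.21536×10^8 km.
The Hohmann ellipse has a_t = (r₁ + r₂)/2 = 5.41552×10^8 km.
Half the transfer-orbit period gives t = π√(a_t³/μ) = 1.087×10^8 s.
Converting: 1.087×10^8 s ÷ 86400 s/day = 1260 days.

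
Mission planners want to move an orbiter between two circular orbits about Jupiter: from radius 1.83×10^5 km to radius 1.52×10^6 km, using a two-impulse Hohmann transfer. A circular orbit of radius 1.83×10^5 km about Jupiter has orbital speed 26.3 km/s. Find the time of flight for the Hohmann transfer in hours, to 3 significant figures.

From the circular-orbit relation v² = μ/r at r = 1.83×10^5 km: μ = v²r = (26.3)² × 1.83×10^5 = 1.26579×10^8 km³/s².
Semi-major axis of the transfer orbit: a_t = (1.830×10^5 + 1.520×10^6)/2 = 8.515×10^5 km.
Transfer time t = π√(a_t³/μ) = π√((8.515×10^5)³ / 1.26579×10^8) = 2.194×10^5 s.
Converting: 2.194×10^5 s ÷ 3600 s/hour = 60.9 hours.

t = 60.9 hours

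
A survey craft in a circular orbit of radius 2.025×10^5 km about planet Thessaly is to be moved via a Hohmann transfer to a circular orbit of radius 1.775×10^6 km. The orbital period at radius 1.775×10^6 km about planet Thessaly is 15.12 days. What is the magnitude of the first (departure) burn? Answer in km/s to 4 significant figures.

From Kepler's third law T² = 4π²r³/μ at r = 1.775×10^6 km, T = 15.12 days = 15.12 × 86400 s = 1.306368×10^6 s: μ = 4π²r³/T² = 1.29367×10^8 km³/s².
The Hohmann ellipse has a_t = (r₁ + r₂)/2 = 9.8875×10^5 km.
On the circular orbit at r = 2.025×10^5 km, v_c = √(μ/r) = 25.28 km/s.
Vis-viva on the transfer ellipse at r = 2.025×10^5 km gives v_t = √[μ(2/r − 1/a_t)] = 33.87 km/s.
Δv₁ = |v_t − v_c| = |33.87 − 25.28| = 8.590 km/s.

Δv₁ = 8.590 km/s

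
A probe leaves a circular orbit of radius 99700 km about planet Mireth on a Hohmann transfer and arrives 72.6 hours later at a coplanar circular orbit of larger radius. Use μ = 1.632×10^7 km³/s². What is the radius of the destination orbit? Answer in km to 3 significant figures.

r₂ = 8.67×10^5 km

Transfer time t = 72.6 hours = 2.6136×10^5 s, and t = π√(a_t³/μ).
So a_t = (μ t²/π²)^(1/3) = (1.632×10^7 × (2.6136×10^5)² / π²)^(1/3) = 4.8339×10^5 km.
Since a_t = (r₁ + r₂)/2, r₂ = 2a_t − r₁ = 2×4.8339×10^5 − 99700 = 8.6708×10^5 km.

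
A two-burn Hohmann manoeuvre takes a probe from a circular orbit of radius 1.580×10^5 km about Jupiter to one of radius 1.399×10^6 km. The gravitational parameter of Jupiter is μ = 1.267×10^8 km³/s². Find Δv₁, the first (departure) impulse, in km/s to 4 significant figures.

Semi-major axis of the transfer orbit: a_t = (1.580×10^5 + 1.399×10^6)/2 = 7.785×10^5 km.
Circular speed at r = 1.580×10^5 km: v_c = √(μ/r) = 28.318 km/s.
Vis-viva on the transfer ellipse at r = 1.580×10^5 km gives v_t = √[μ(2/r − 1/a_t)] = 37.961 km/s.
Δv₁ = |v_t − v_c| = |37.961 − 28.318| = 9.643 km/s.

Δv₁ = 9.643 km/s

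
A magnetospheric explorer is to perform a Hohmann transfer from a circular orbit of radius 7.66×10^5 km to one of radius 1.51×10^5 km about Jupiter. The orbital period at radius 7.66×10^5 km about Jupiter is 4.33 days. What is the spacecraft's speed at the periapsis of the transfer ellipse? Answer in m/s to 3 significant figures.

From Kepler's third law T² = 4π²r³/μ at r = 7.66×10^5 km, T = 4.33 days = 4.33 × 86400 s = 3.74112×10^5 s: μ = 4π²r³/T² = 1.26778×10^8 km³/s².
Semi-major axis of the transfer orbit: a_t = (7.660×10^5 + 1.510×10^5)/2 = 4.585×10^5 km.
At periapsis, r = 1.510×10^5 km.
From the vis-viva equation, v = √[μ(2/r − 1/a_t)] = 37.45 km/s.

v = 37500 m/s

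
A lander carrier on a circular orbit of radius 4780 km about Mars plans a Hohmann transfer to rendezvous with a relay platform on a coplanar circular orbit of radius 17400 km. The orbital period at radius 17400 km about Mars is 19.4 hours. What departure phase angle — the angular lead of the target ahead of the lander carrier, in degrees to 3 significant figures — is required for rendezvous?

From Kepler's third law T² = 4π²r³/μ at r = 17400 km, T = 19.4 hours = 19.4 × 3600 s = 69840 s: μ = 4π²r³/T² = 42638.2 km³/s².
Transfer-ellipse semi-major axis a_t = (r₁ + r₂)/2 = (4780 + 17400)/2 = 11090 km.
Transfer time t = π√(a_t³/μ) = 17768 s.
Target angular speed ω₂ = √(μ/r₂³) = 8.9965×10^-5 rad/s.
Angle swept by the target during transfer: ω₂·t = 1.5985 rad = 91.59°.
Arrival is 180° from departure on the ellipse, so φ = 180° − 91.59° = 88.4°.

φ = 88.4°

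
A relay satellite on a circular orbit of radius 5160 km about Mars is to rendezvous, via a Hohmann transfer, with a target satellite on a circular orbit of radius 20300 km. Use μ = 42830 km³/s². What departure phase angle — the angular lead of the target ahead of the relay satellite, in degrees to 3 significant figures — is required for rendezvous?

φ = 90.6°

Transfer-ellipse semi-major axis a_t = (r₁ + r₂)/2 = (5160 + 20300)/2 = 12730 km.
The half-period of the transfer ellipse is t = π√(a_t³/μ) = 21803 s.
Target angular speed ω₂ = √(μ/r₂³) = 7.1553×10^-5 rad/s.
Angle swept by the target during transfer: ω₂·t = 1.5601 rad = 89.39°.
The relay satellite traverses 180° on the transfer ellipse, so the target must lead by 180° − 89.39° = 90.6°.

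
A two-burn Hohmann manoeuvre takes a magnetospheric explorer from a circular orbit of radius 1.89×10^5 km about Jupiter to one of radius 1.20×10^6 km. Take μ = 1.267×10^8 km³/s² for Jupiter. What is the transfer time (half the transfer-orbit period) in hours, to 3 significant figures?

t = 44.9 hours

Transfer-ellipse semi-major axis a_t = (r₁ + r₂)/2 = (1.890×10^5 + 1.200×10^6)/2 = 6.945×10^5 km.
Half the transfer-orbit period gives t = π√(a_t³/μ) = 1.615×10^5 s.
Converting: 1.615×10^5 s ÷ 3600 s/hour = 44.9 hours.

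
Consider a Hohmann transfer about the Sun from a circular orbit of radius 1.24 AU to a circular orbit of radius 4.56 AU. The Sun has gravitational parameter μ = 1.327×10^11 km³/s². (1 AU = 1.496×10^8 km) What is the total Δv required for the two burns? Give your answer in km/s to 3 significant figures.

In km: r₁ = 1.24 × 1.496×10^8 = 1.85504×10^8 km; r₂ = 4.56 × 1.496×10^8 = 6.82176×10^8 km.
Transfer-ellipse semi-major axis a_t = (r₁ + r₂)/2 = (1.85504×10^8 + 6.82176×10^8)/2 = 4.3384×10^8 km.
At r₁ the circular-orbit speed is v₁ = √(μ/r₁) = 26.746 km/s.
Transfer-orbit speed at r₁ (vis-viva equation): v_p = √[μ(2/r₁ − 1/a_t)] = 33.538 km/s.
First burn Δv₁ = |v_p − v₁| = 6.792 km/s.
Circular speed at r₂: v₂ = √(μ/r₂) = 13.947 km/s.
Transfer-orbit speed at r₂: v_a = √[μ(2/r₂ − 1/a_t)] = 9.1201 km/s.
Second burn Δv₂ = |v₂ − v_a| = 4.827 km/s.
Δv = Δv₁ + Δv₂ = 6.792 + 4.827 = 11.62 km/s.

Δv = 11.6 km/s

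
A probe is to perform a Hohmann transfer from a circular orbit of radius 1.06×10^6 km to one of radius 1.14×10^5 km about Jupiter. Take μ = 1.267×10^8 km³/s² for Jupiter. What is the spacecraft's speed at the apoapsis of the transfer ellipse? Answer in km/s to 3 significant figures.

v = 4.82 km/s

Semi-major axis of the transfer orbit: a_t = (1.060×10^6 + 1.140×10^5)/2 = 5.870×10^5 km.
At apoapsis, r = 1.060×10^6 km.
Applying v² = μ(2/r − 1/a_t): v = 4.818 km/s.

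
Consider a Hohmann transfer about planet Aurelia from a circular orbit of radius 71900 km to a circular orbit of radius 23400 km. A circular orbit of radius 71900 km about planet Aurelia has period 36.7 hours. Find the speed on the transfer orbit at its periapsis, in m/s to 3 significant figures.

v = 7360 m/s

From Kepler's third law T² = 4π²r³/μ at r = 71900 km, T = 36.7 hours = 36.7 × 3600 s = 1.3212×10^5 s: μ = 4π²r³/T² = 8.40639×10^5 km³/s².
The Hohmann ellipse has a_t = (r₁ + r₂)/2 = 47650 km.
The periapsis of the transfer ellipse is at r = 23400 km.
Applying v² = μ(2/r − 1/a_t): v = 7.363 km/s.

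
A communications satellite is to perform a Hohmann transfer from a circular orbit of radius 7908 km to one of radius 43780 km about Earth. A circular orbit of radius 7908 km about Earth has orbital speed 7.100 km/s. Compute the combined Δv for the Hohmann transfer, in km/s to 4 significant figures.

Δv = 3.489 km/s

From the circular-orbit relation v² = μ/r at r = 7908 km: μ = v²r = (7.100)² × 7908 = 3.98642×10^5 km³/s².
Transfer-ellipse semi-major axis a_t = (r₁ + r₂)/2 = (7908 + 43780)/2 = 25844 km.
Circular speed at r₁: v₁ = √(μ/r₁) = √(3.98642×10^5/7908) = 7.100 km/s.
On the transfer ellipse at r₁, v² = μ(2/r − 1/a) gives v_p = √[μ(2/r₁ − 1/a_t)] = 9.241 km/s.
First burn Δv₁ = |v_p − v₁| = 2.141 km/s.
Circular speed at r₂: v₂ = √(μ/r₂) = 3.0175 km/s.
Transfer-orbit speed at r₂: v_a = √[μ(2/r₂ − 1/a_t)] = 1.6692 km/s.
Second burn Δv₂ = |v₂ − v_a| = 1.348 km/s.
Total Δv = Δv₁ + Δv₂ = 3.489 km/s.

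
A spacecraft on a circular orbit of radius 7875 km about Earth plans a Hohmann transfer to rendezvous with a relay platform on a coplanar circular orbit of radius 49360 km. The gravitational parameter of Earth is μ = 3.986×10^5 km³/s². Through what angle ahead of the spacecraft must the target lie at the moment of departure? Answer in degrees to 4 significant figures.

φ = 100.5°

Transfer-ellipse semi-major axis a_t = (r₁ + r₂)/2 = (7875 + 49360)/2 = 28617.5 km.
The half-period of the transfer ellipse is t = π√(a_t³/μ) = 24090 s.
Target angular speed ω₂ = √(μ/r₂³) = 5.757×10^-5 rad/s.
Angle swept by the target during transfer: ω₂·t = 1.3869 rad = 79.46°.
Arrival is 180° from departure on the ellipse, so φ = 180° − 79.46° = 100.5°.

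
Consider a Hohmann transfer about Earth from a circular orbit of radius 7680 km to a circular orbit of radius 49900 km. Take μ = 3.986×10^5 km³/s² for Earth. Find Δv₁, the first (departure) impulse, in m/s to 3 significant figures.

Transfer-ellipse semi-major axis a_t = (r₁ + r₂)/2 = (7680 + 49900)/2 = 28790 km.
Circular speed at r = 7680 km: v_c = √(μ/r) = 7.2042 km/s.
Vis-viva on the transfer ellipse at r = 7680 km gives v_t = √[μ(2/r − 1/a_t)] = 9.4846 km/s.
Δv₁ = |v_t − v_c| = |9.4846 − 7.2042| = 2.280 km/s.

Δv₁ = 2280 m/s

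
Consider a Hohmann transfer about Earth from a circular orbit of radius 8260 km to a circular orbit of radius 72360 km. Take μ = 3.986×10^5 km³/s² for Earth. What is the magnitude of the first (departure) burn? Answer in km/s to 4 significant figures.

Δv₁ = 2.361 km/s

The Hohmann ellipse has a_t = (r₁ + r₂)/2 = 40310 km.
Circular speed at r = 8260 km: v_c = √(μ/r) = 6.9467 km/s.
Transfer-orbit speed at the same r (vis-viva, a = a_t): v_t = √[μ(2/r − 1/a_t)] = 9.3073 km/s.
Δv₁ = |v_t − v_c| = |9.3073 − 6.9467| = 2.361 km/s.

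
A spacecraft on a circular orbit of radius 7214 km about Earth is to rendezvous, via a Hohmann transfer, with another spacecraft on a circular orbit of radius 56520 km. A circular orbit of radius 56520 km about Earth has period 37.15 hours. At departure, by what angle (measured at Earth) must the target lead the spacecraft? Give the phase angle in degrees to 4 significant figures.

From Kepler's third law T² = 4π²r³/μ at r = 56520 km, T = 37.15 hours = 37.15 × 3600 s = 1.3374×10^5 s: μ = 4π²r³/T² = 3.98514×10^5 km³/s².
The Hohmann ellipse has a_t = (r₁ + r₂)/2 = 31867 km.
Transfer time t = π√(a_t³/μ) = 28310 s.
The target's mean motion on its circular orbit is ω₂ = √(μ/r₂³) = 4.698×10^-5 rad/s.
Angle swept by the target during transfer: ω₂·t = 1.330 rad = 76.20°.
The spacecraft traverses 180° on the transfer ellipse, so the target must lead by 180° − 76.20° = 103.8°.

φ = 103.8°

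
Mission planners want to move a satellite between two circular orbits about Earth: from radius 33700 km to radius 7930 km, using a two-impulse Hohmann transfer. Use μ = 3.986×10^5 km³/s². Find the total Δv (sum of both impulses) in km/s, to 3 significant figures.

Semi-major axis of the transfer orbit: a_t = (33700 + 7930)/2 = 20815 km.
At r₁ the circular-orbit speed is v₁ = √(μ/r₁) = 3.4392 km/s.
Transfer-orbit speed at r₁ (vis-viva): v_a = √[μ(2/r₁ − 1/a_t)] = 2.1228 km/s.
First burn Δv₁ = |v_a − v₁| = 1.3164 km/s.
At r₂, v₂ = √(μ/r₂) = 7.0898 km/s.
Transfer-orbit speed at r₂: v_p = √[μ(2/r₂ − 1/a_t)] = 9.0211 km/s.
Second burn Δv₂ = |v₂ − v_p| = 1.9313 km/s.
Δv = Δv₁ + Δv₂ = 1.3164 + 1.9313 = 3.248 km/s.

Δv = 3.25 km/s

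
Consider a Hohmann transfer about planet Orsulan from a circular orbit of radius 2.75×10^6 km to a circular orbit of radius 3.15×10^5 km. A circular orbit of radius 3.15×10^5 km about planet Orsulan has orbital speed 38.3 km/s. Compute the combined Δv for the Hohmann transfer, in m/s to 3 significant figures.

Δv = 20100 m/s

From the circular-orbit relation v² = μ/r at r = 3.15×10^5 km: μ = v²r = (38.3)² × 3.15×10^5 = 4.62070×10^8 km³/s².
Semi-major axis of the transfer orbit: a_t = (2.750×10^6 + 3.150×10^5)/2 = 1.5325×10^6 km.
At r₁ the circular-orbit speed is v₁ = √(μ/r₁) = 12.96247 km/s.
On the transfer ellipse at r₁, vis-viva equation gives v_a = √[μ(2/r₁ − 1/a_t)] = 5.876825 km/s.
First burn Δv₁ = |v_a − v₁| = 7.0856 km/s.
At r₂, v₂ = √(μ/r₂) = 38.300 km/s.
Transfer-orbit speed at r₂: v_p = √[μ(2/r₂ − 1/a_t)] = 51.306 km/s.
Second burn Δv₂ = |v₂ − v_p| = 13.006 km/s.
Total Δv = Δv₁ + Δv₂ = 20.09 km/s.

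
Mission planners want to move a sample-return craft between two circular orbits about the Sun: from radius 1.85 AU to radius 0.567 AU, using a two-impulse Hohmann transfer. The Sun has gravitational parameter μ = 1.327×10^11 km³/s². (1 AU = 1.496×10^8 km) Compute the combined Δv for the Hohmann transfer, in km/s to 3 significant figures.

Δv = 16.3 km/s

In km: r₁ = 1.85 × 1.496×10^8 = 2.7676×10^8 km; r₂ = 0.567 × 1.496×10^8 = 8.48232×10^7 km.
Transfer-ellipse semi-major axis a_t = (r₁ + r₂)/2 = (2.7676×10^8 + 8.48232×10^7)/2 = 1.807916×10^8 km.
Circular speed at r₁: v₁ = √(μ/r₁) = √(1.327×10^11/2.7676×10^8) = 21.897 km/s.
Transfer-orbit speed at r₁ (vis-viva equation): v_a = √[μ(2/r₁ − 1/a_t)] = 14.999 km/s.
First burn Δv₁ = |v_a − v₁| = 6.898 km/s.
Circular speed at r₂: v₂ = √(μ/r₂) = 39.553 km/s.
Transfer-orbit speed at r₂: v_p = √[μ(2/r₂ − 1/a_t)] = 48.937 km/s.
Second burn Δv₂ = |v₂ − v_p| = 9.384 km/s.
Δv = Δv₁ + Δv₂ = 6.898 + 9.384 = 16.28 km/s.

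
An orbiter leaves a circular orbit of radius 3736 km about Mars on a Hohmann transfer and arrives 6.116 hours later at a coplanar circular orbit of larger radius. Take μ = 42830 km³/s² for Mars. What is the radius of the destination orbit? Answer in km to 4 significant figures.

Transfer time t = 6.116 hours = 22017.6 s, and t = π√(a_t³/μ).
So a_t = (μ t²/π²)^(1/3) = (42830 × (22017.6)² / π²)^(1/3) = 12813 km.
Since a_t = (r₁ + r₂)/2, r₂ = 2a_t − r₁ = 2×12813 − 3736 = 21890 km.

r₂ = 21890 km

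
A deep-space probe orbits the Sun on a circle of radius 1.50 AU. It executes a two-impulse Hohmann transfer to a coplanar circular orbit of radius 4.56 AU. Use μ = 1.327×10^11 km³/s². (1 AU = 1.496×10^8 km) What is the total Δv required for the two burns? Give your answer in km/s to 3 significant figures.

Δv = 9.65 km/s

In km: r₁ = 1.50 × 1.496×10^8 = 2.244×10^8 km; r₂ = 4.56 × 1.496×10^8 = 6.82176×10^8 km.
Semi-major axis of the transfer orbit: a_t = (2.244×10^8 + 6.82176×10^8)/2 = 4.53288×10^8 km.
Circular speed at r₁: v₁ = √(μ/r₁) = √(1.327×10^11/2.244×10^8) = 24.318 km/s.
Transfer-orbit speed at r₁ (vis-viva): v_p = √[μ(2/r₁ − 1/a_t)] = 29.832 km/s.
First burn Δv₁ = |v_p − v₁| = 5.514 km/s.
Circular speed at r₂: v₂ = √(μ/r₂) = 13.947 km/s.
Transfer-orbit speed at r₂: v_a = √[μ(2/r₂ − 1/a_t)] = 9.8132 km/s.
Second burn Δv₂ = |v₂ − v_a| = 4.134 km/s.
Δv = Δv₁ + Δv₂ = 5.514 + 4.134 = 9.648 km/s.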